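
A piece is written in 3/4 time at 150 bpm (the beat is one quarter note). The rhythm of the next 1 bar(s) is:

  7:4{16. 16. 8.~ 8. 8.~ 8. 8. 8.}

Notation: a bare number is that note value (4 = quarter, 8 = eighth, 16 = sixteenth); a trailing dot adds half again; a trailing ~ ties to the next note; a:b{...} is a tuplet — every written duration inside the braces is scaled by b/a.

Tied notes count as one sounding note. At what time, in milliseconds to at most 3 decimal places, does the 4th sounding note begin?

1. 0.0ms @ 0 + 85.714ms (3/14)
2. 85.714ms @ 3/14 + 85.714ms (3/14)
3. 171.429ms @ 3/7 + 342.857ms (6/7)
4. 514.286ms @ 9/7 + 342.857ms (6/7)
5. 857.143ms @ 15/7 + 171.429ms (3/7)
6. 1028.571ms @ 18/7 + 171.429ms (3/7)

note 4 onset = 9/7b = 514.286ms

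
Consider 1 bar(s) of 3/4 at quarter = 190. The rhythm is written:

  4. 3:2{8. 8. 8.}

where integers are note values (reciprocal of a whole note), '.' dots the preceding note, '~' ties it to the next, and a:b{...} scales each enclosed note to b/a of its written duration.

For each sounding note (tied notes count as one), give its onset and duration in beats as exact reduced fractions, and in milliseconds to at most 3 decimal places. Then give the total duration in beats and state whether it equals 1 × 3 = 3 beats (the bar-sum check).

1) 0.0ms=0b +473.684ms=3/2b
2) 473.684ms=3/2b +157.895ms=1/2b
3) 631.579ms=2b +157.895ms=1/2b
4) 789.474ms=5/2b +157.895ms=1/2b
Σ=3b of 3 (190bpm 3/4) — PASS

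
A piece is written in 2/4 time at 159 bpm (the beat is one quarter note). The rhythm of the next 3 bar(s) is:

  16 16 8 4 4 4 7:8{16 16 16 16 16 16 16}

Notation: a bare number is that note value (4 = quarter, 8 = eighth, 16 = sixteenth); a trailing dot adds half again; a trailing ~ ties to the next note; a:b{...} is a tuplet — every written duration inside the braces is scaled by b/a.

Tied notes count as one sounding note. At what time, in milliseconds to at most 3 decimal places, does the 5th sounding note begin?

note 5 onset = 2b = 754.717ms

1. 0.0ms @ 0 + 94.34ms (1/4)
2. 94.34ms @ 1/4 + 94.34ms (1/4)
3. 188.679ms @ 1/2 + 188.679ms (1/2)
4. 377.358ms @ 1 + 377.358ms (1)
5. 754.717ms @ 2 + 377.358ms (1)
6. 1132.075ms @ 3 + 377.358ms (1)
7. 1509.434ms @ 4 + 107.817ms (2/7)
8. 1617.251ms @ 30/7 + 107.817ms (2/7)
9. 1725.067ms @ 32/7 + 107.817ms (2/7)
10. 1832.884ms @ 34/7 + 107.817ms (2/7)
11. 1940.701ms @ 36/7 + 107.817ms (2/7)
12. 2048.518ms @ 38/7 + 107.817ms (2/7)
13. 2156.334ms @ 40/7 + 107.817ms (2/7)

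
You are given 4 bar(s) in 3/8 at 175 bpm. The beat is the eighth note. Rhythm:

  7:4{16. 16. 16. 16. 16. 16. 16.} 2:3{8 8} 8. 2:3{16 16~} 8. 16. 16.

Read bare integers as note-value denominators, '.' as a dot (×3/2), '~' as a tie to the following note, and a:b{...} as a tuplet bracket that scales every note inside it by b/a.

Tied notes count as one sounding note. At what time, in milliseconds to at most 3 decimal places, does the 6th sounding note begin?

1. 0.0ms @ 0 + 146.939ms (3/7)
2. 146.939ms @ 3/7 + 146.939ms (3/7)
3. 293.878ms @ 6/7 + 146.939ms (3/7)
4. 440.816ms @ 9/7 + 146.939ms (3/7)
5. 587.755ms @ 12/7 + 146.939ms (3/7)
6. 734.694ms @ 15/7 + 146.939ms (3/7)
7. 881.633ms @ 18/7 + 146.939ms (3/7)
8. 1028.571ms @ 3 + 514.286ms (3/2)
9. 1542.857ms @ 9/2 + 514.286ms (3/2)
10. 2057.143ms @ 6 + 514.286ms (3/2)
11. 2571.429ms @ 15/2 + 257.143ms (3/4)
12. 2828.571ms @ 33/4 + 771.429ms (9/4)
13. 3600.0ms @ 21/2 + 257.143ms (3/4)
14. 3857.143ms @ 45/4 + 257.143ms (3/4)

note 6 onset = 15/7b = 734.694ms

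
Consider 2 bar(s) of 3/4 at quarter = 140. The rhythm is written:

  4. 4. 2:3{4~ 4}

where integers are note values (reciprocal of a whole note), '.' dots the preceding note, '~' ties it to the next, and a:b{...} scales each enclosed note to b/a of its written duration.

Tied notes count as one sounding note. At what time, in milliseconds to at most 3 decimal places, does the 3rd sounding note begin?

note 3 onset = 3b = 1285.714ms

1. 0.0ms @ 0 + 642.857ms (3/2)
2. 642.857ms @ 3/2 + 642.857ms (3/2)
3. 1285.714ms @ 3 + 1285.714ms (3)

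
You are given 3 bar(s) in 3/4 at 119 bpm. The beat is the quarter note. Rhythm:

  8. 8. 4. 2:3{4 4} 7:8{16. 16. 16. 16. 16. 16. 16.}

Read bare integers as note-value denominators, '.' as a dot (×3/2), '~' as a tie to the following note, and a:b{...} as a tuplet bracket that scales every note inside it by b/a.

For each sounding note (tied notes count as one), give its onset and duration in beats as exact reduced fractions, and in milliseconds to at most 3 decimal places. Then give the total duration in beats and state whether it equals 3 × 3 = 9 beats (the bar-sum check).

1) 0.0ms=0b +378.151ms=3/4b
2) 378.151ms=3/4b +378.151ms=3/4b
3) 756.303ms=3/2b +756.303ms=3/2b
4) 1512.605ms=3b +756.303ms=3/2b
5) 2268.908ms=9/2b +756.303ms=3/2b
6) 3025.21ms=6b +216.086ms=3/7b
7) 3241.297ms=45/7b +216.086ms=3/7b
8) 3457.383ms=48/7b +216.086ms=3/7b
9) 3673.469ms=51/7b +216.086ms=3/7b
10) 3889.556ms=54/7b +216.086ms=3/7b
11) 4105.642ms=57/7b +216.086ms=3/7b
12) 4321.729ms=60/7b +216.086ms=3/7b
Σ=9b of 9 (119bpm 3/4) — PASS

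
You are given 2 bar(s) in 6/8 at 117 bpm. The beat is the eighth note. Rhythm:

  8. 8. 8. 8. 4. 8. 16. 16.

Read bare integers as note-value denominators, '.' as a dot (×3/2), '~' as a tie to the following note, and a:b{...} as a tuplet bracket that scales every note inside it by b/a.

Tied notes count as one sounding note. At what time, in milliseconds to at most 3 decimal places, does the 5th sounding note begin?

note 5 onset = 6b = 3076.923ms

1. 0.0ms @ 0 + 769.231ms (3/2)
2. 769.231ms @ 3/2 + 769.231ms (3/2)
3. 1538.462ms @ 3 + 769.231ms (3/2)
4. 2307.692ms @ 9/2 + 769.231ms (3/2)
5. 3076.923ms @ 6 + 1538.462ms (3)
6. 4615.385ms @ 9 + 769.231ms (3/2)
7. 5384.615ms @ 21/2 + 384.615ms (3/4)
8. 5769.231ms @ 45/4 + 384.615ms (3/4)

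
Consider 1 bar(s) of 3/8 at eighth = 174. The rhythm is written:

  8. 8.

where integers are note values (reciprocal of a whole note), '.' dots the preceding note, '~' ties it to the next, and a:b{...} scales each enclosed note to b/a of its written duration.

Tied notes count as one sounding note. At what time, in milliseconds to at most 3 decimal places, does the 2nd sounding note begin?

1. 0.0ms @ 0 + 517.241ms (3/2)
2. 517.241ms @ 3/2 + 517.241ms (3/2)

note 2 onset = 3/2b = 517.241ms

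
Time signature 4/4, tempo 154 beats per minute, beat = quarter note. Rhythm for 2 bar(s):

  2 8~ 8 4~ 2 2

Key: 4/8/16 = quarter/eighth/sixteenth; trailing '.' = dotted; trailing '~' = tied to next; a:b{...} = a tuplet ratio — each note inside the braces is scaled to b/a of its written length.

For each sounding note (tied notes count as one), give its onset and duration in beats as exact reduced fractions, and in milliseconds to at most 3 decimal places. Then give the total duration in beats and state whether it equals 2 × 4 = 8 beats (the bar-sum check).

1) 0.0ms=0b +779.221ms=2b
2) 779.221ms=2b +389.61ms=1b
3) 1168.831ms=3b +1168.831ms=3b
4) 2337.662ms=6b +779.221ms=2b
Σ=8b of 8 (154bpm 4/4) — PASS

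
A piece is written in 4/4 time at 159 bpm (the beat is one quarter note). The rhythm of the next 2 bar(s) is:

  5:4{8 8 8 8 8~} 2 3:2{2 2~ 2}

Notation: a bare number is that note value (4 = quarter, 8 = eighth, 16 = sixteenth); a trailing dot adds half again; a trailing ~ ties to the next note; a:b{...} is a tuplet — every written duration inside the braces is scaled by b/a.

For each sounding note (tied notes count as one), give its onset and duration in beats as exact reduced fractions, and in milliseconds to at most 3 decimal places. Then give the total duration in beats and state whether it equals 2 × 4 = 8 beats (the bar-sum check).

1) 0.0ms=0b +150.943ms=2/5b
2) 150.943ms=2/5b +150.943ms=2/5b
3) 301.887ms=4/5b +150.943ms=2/5b
4) 452.83ms=6/5b +150.943ms=2/5b
5) 603.774ms=8/5b +905.66ms=12/5b
6) 1509.434ms=4b +503.145ms=4/3b
7) 2012.579ms=16/3b +1006.289ms=8/3b
Σ=8b of 8 (159bpm 4/4) — PASS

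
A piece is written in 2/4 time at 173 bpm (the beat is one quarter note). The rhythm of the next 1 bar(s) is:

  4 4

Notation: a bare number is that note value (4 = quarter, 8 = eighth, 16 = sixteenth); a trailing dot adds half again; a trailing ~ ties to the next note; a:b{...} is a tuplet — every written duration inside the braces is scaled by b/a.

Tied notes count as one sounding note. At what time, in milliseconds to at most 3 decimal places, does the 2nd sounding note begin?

note 2 onset = 1b = 346.821ms

1. 0.0ms @ 0 + 346.821ms (1)
2. 346.821ms @ 1 + 346.821ms (1)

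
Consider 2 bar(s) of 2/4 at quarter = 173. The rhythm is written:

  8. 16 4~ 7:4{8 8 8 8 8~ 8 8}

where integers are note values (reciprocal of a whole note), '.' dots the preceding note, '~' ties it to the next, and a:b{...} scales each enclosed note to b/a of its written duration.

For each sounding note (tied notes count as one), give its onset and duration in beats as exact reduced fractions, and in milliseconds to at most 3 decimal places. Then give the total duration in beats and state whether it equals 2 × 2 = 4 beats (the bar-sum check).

1) 0.0ms=0b +260.116ms=3/4b
2) 260.116ms=3/4b +86.705ms=1/4b
3) 346.821ms=1b +445.912ms=9/7b
4) 792.733ms=16/7b +99.092ms=2/7b
5) 891.825ms=18/7b +99.092ms=2/7b
6) 990.917ms=20/7b +99.092ms=2/7b
7) 1090.008ms=22/7b +198.183ms=4/7b
8) 1288.192ms=26/7b +99.092ms=2/7b
Σ=4b of 4 (173bpm 2/4) — PASS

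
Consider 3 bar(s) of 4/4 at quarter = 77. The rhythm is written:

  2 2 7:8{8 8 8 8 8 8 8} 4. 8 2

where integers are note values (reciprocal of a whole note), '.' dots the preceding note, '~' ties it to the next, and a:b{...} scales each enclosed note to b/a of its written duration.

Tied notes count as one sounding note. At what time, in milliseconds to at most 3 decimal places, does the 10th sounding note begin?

note 10 onset = 8b = 6233.766ms

1. 0.0ms @ 0 + 1558.442ms (2)
2. 1558.442ms @ 2 + 1558.442ms (2)
3. 3116.883ms @ 4 + 445.269ms (4/7)
4. 3562.152ms @ 32/7 + 445.269ms (4/7)
5. 4007.421ms @ 36/7 + 445.269ms (4/7)
6. 4452.69ms @ 40/7 + 445.269ms (4/7)
7. 4897.959ms @ 44/7 + 445.269ms (4/7)
8. 5343.228ms @ 48/7 + 445.269ms (4/7)
9. 5788.497ms @ 52/7 + 445.269ms (4/7)
10. 6233.766ms @ 8 + 1168.831ms (3/2)
11. 7402.597ms @ 19/2 + 389.61ms (1/2)
12. 7792.208ms @ 10 + 1558.442ms (2)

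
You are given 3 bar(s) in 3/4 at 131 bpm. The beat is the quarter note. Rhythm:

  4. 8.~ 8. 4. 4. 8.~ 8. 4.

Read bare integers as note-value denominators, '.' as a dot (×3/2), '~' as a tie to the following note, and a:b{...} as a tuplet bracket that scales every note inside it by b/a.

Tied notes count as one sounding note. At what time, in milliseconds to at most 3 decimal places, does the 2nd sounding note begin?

1. 0.0ms @ 0 + 687.023ms (3/2)
2. 687.023ms @ 3/2 + 687.023ms (3/2)
3. 1374.046ms @ 3 + 687.023ms (3/2)
4. 2061.069ms @ 9/2 + 687.023ms (3/2)
5. 2748.092ms @ 6 + 687.023ms (3/2)
6. 3435.115ms @ 15/2 + 687.023ms (3/2)

note 2 onset = 3/2b = 687.023ms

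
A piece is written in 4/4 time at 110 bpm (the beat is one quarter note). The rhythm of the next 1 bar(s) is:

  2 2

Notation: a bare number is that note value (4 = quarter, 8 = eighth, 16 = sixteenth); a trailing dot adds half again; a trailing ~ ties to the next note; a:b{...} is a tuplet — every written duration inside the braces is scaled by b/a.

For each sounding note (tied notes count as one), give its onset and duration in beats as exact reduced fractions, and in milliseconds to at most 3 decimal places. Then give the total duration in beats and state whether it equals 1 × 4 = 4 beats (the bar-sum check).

1) 0.0ms=0b +1090.909ms=2b
2) 1090.909ms=2b +1090.909ms=2b
Σ=4b of 4 (110bpm 4/4) — PASS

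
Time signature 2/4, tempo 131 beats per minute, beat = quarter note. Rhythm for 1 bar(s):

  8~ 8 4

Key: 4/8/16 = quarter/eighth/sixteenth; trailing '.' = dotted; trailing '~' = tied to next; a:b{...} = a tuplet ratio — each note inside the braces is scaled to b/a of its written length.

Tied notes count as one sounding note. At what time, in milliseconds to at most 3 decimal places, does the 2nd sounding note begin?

1. 0.0ms @ 0 + 458.015ms (1)
2. 458.015ms @ 1 + 458.015ms (1)

note 2 onset = 1b = 458.015ms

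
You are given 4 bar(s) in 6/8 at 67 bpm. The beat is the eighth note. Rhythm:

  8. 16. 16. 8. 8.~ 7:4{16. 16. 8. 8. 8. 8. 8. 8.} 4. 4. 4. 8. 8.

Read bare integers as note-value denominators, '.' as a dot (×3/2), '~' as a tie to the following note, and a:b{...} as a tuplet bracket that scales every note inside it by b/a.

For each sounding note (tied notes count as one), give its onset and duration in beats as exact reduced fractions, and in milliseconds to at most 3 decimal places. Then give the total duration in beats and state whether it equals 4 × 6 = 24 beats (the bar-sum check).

1) 0.0ms=0b +1343.284ms=3/2b
2) 1343.284ms=3/2b +671.642ms=3/4b
3) 2014.925ms=9/4b +671.642ms=3/4b
4) 2686.567ms=3b +1343.284ms=3/2b
5) 4029.851ms=9/2b +1727.079ms=27/14b
6) 5756.93ms=45/7b +383.795ms=3/7b
7) 6140.725ms=48/7b +767.591ms=6/7b
8) 6908.316ms=54/7b +767.591ms=6/7b
9) 7675.906ms=60/7b +767.591ms=6/7b
10) 8443.497ms=66/7b +767.591ms=6/7b
11) 9211.087ms=72/7b +767.591ms=6/7b
12) 9978.678ms=78/7b +767.591ms=6/7b
13) 10746.269ms=12b +2686.567ms=3b
14) 13432.836ms=15b +2686.567ms=3b
15) 16119.403ms=18b +2686.567ms=3b
16) 18805.97ms=21b +1343.284ms=3/2b
17) 20149.254ms=45/2b +1343.284ms=3/2b
Σ=24b of 24 (67bpm 6/8) — PASS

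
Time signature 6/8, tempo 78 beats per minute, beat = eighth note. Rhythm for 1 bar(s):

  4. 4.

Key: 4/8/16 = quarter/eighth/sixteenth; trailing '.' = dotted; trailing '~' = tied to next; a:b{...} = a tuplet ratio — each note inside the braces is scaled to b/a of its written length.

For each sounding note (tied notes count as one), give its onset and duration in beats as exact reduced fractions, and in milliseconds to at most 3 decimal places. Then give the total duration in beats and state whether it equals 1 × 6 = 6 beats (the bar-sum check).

1) 0.0ms=0b +2307.692ms=3b
2) 2307.692ms=3b +2307.692ms=3b
Σ=6b of 6 (78bpm 6/8) — PASS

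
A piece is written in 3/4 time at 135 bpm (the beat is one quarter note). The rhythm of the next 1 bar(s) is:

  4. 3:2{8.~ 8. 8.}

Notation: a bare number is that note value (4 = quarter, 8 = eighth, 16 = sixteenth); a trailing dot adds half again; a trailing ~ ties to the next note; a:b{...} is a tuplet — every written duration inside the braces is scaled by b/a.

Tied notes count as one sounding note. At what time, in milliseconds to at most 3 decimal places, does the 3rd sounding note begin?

note 3 onset = 5/2b = 1111.111ms

1. 0.0ms @ 0 + 666.667ms (3/2)
2. 666.667ms @ 3/2 + 444.444ms (1)
3. 1111.111ms @ 5/2 + 222.222ms (1/2)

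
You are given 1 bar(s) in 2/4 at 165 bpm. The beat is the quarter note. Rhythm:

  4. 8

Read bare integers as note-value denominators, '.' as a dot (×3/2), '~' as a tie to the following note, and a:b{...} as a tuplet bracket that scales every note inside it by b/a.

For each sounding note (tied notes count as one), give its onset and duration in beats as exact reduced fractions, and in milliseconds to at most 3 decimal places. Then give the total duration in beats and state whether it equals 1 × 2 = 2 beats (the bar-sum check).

1) 0.0ms=0b +545.455ms=3/2b
2) 545.455ms=3/2b +181.818ms=1/2b
Σ=2b of 2 (165bpm 2/4) — PASS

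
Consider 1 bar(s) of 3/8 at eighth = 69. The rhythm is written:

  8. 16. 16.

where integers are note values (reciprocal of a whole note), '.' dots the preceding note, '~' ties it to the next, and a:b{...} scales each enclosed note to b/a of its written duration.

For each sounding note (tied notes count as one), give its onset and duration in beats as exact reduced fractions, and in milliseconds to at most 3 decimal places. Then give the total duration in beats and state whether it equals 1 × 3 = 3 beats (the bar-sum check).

1) 0.0ms=0b +1304.348ms=3/2b
2) 1304.348ms=3/2b +652.174ms=3/4b
3) 1956.522ms=9/4b +652.174ms=3/4b
Σ=3b of 3 (69bpm 3/8) — PASS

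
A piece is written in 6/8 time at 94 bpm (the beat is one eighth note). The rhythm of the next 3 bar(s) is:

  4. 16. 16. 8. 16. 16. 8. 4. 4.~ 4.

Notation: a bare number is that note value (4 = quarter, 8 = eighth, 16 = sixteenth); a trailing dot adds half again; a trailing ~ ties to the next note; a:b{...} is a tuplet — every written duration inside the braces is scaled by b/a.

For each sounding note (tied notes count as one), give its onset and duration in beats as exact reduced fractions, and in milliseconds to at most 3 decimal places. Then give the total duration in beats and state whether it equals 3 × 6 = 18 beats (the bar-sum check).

1) 0.0ms=0b +1914.894ms=3b
2) 1914.894ms=3b +478.723ms=3/4b
3) 2393.617ms=15/4b +478.723ms=3/4b
4) 2872.34ms=9/2b +957.447ms=3/2b
5) 3829.787ms=6b +478.723ms=3/4b
6) 4308.511ms=27/4b +478.723ms=3/4b
7) 4787.234ms=15/2b +957.447ms=3/2b
8) 5744.681ms=9b +1914.894ms=3b
9) 7659.574ms=12b +3829.787ms=6b
Σ=18b of 18 (94bpm 6/8) — PASS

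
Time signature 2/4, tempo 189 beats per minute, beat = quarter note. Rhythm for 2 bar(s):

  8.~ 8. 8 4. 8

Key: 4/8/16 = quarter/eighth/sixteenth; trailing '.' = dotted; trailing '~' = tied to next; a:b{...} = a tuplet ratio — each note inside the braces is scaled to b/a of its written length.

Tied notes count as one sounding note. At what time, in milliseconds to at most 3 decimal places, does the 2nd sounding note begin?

note 2 onset = 3/2b = 476.19ms

1. 0.0ms @ 0 + 476.19ms (3/2)
2. 476.19ms @ 3/2 + 158.73ms (1/2)
3. 634.921ms @ 2 + 476.19ms (3/2)
4. 1111.111ms @ 7/2 + 158.73ms (1/2)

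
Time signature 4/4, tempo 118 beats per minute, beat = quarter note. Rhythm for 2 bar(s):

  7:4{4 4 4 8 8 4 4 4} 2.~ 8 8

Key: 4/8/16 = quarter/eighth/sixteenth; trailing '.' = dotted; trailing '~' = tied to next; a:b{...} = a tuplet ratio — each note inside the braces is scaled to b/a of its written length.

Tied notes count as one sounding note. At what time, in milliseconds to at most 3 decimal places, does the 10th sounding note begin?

1. 0.0ms @ 0 + 290.557ms (4/7)
2. 290.557ms @ 4/7 + 290.557ms (4/7)
3. 581.114ms @ 8/7 + 290.557ms (4/7)
4. 871.671ms @ 12/7 + 145.278ms (2/7)
5. 1016.949ms @ 2 + 145.278ms (2/7)
6. 1162.228ms @ 16/7 + 290.557ms (4/7)
7. 1452.785ms @ 20/7 + 290.557ms (4/7)
8. 1743.341ms @ 24/7 + 290.557ms (4/7)
9. 2033.898ms @ 4 + 1779.661ms (7/2)
10. 3813.559ms @ 15/2 + 254.237ms (1/2)

note 10 onset = 15/2b = 3813.559ms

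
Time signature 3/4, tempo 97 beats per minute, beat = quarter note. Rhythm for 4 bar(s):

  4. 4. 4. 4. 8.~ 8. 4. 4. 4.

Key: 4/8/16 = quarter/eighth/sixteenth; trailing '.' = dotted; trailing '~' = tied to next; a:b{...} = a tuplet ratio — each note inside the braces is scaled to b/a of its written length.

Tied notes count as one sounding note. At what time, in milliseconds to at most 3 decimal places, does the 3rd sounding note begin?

note 3 onset = 3b = 1855.67ms

1. 0.0ms @ 0 + 927.835ms (3/2)
2. 927.835ms @ 3/2 + 927.835ms (3/2)
3. 1855.67ms @ 3 + 927.835ms (3/2)
4. 2783.505ms @ 9/2 + 927.835ms (3/2)
5. 3711.34ms @ 6 + 927.835ms (3/2)
6. 4639.175ms @ 15/2 + 927.835ms (3/2)
7. 5567.01ms @ 9 + 927.835ms (3/2)
8. 6494.845ms @ 21/2 + 927.835ms (3/2)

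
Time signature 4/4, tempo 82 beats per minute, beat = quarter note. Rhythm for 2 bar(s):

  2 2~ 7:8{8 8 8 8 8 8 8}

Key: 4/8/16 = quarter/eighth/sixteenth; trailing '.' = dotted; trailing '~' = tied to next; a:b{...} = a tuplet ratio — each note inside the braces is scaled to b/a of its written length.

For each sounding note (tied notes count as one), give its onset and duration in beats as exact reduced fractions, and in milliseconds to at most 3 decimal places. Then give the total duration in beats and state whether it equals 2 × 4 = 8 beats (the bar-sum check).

1) 0.0ms=0b +1463.415ms=2b
2) 1463.415ms=2b +1881.533ms=18/7b
3) 3344.948ms=32/7b +418.118ms=4/7b
4) 3763.066ms=36/7b +418.118ms=4/7b
5) 4181.185ms=40/7b +418.118ms=4/7b
6) 4599.303ms=44/7b +418.118ms=4/7b
7) 5017.422ms=48/7b +418.118ms=4/7b
8) 5435.54ms=52/7b +418.118ms=4/7b
Σ=8b of 8 (82bpm 4/4) — PASS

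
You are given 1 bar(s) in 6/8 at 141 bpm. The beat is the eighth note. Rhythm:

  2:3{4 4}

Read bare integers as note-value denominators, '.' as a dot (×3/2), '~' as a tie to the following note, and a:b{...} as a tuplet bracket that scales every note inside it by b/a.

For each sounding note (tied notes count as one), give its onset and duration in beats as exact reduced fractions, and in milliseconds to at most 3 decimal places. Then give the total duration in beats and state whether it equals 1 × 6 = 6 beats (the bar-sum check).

1) 0.0ms=0b +1276.596ms=3b
2) 1276.596ms=3b +1276.596ms=3b
Σ=6b of 6 (141bpm 6/8) — PASS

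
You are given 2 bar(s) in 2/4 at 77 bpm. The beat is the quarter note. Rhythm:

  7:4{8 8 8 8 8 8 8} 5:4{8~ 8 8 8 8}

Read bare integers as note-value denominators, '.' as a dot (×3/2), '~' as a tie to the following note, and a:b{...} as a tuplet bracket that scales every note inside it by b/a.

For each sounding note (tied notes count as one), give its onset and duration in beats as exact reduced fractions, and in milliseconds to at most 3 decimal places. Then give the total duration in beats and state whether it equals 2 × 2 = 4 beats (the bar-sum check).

1) 0.0ms=0b +222.635ms=2/7b
2) 222.635ms=2/7b +222.635ms=2/7b
3) 445.269ms=4/7b +222.635ms=2/7b
4) 667.904ms=6/7b +222.635ms=2/7b
5) 890.538ms=8/7b +222.635ms=2/7b
6) 1113.173ms=10/7b +222.635ms=2/7b
7) 1335.807ms=12/7b +222.635ms=2/7b
8) 1558.442ms=2b +623.377ms=4/5b
9) 2181.818ms=14/5b +311.688ms=2/5b
10) 2493.506ms=16/5b +311.688ms=2/5b
11) 2805.195ms=18/5b +311.688ms=2/5b
Σ=4b of 4 (77bpm 2/4) — PASS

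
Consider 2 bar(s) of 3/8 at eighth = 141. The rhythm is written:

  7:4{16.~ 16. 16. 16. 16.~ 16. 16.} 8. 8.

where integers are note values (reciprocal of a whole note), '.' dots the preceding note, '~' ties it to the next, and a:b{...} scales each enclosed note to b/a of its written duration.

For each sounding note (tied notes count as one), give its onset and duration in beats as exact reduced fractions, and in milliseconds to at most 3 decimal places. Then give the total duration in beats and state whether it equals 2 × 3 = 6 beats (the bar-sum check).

1) 0.0ms=0b +364.742ms=6/7b
2) 364.742ms=6/7b +182.371ms=3/7b
3) 547.112ms=9/7b +182.371ms=3/7b
4) 729.483ms=12/7b +364.742ms=6/7b
5) 1094.225ms=18/7b +182.371ms=3/7b
6) 1276.596ms=3b +638.298ms=3/2b
7) 1914.894ms=9/2b +638.298ms=3/2b
Σ=6b of 6 (141bpm 3/8) — PASS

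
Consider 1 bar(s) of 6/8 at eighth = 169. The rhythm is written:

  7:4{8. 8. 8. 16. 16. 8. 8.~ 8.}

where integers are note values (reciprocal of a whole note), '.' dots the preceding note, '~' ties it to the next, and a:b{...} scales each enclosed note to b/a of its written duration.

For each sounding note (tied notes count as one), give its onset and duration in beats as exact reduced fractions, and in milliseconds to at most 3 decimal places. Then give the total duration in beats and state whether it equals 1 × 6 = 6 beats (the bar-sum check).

1) 0.0ms=0b +304.311ms=6/7b
2) 304.311ms=6/7b +304.311ms=6/7b
3) 608.622ms=12/7b +304.311ms=6/7b
4) 912.933ms=18/7b +152.156ms=3/7b
5) 1065.089ms=3b +152.156ms=3/7b
6) 1217.244ms=24/7b +304.311ms=6/7b
7) 1521.555ms=30/7b +608.622ms=12/7b
Σ=6b of 6 (169bpm 6/8) — PASS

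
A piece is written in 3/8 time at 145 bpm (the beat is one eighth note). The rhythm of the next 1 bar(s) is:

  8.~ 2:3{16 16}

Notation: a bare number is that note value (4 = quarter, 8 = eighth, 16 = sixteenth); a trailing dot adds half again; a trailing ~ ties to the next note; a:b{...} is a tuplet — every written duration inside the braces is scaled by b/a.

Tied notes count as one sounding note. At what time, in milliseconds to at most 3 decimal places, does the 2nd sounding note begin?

1. 0.0ms @ 0 + 931.034ms (9/4)
2. 931.034ms @ 9/4 + 310.345ms (3/4)

note 2 onset = 9/4b = 931.034ms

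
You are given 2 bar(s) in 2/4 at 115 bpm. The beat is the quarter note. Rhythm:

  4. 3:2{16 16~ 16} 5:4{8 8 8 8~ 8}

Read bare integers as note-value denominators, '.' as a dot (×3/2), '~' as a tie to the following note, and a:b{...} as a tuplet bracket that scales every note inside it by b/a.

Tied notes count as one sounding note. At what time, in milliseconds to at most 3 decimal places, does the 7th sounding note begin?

1. 0.0ms @ 0 + 782.609ms (3/2)
2. 782.609ms @ 3/2 + 86.957ms (1/6)
3. 869.565ms @ 5/3 + 173.913ms (1/3)
4. 1043.478ms @ 2 + 208.696ms (2/5)
5. 1252.174ms @ 12/5 + 208.696ms (2/5)
6. 1460.87ms @ 14/5 + 208.696ms (2/5)
7. 1669.565ms @ 16/5 + 417.391ms (4/5)

note 7 onset = 16/5b = 1669.565ms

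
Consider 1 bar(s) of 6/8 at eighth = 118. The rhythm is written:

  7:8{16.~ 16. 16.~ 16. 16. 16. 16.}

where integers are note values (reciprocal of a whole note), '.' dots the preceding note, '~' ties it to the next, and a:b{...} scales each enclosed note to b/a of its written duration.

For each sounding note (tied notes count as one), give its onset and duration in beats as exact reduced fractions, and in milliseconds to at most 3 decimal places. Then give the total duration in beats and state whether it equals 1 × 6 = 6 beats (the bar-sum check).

1) 0.0ms=0b +871.671ms=12/7b
2) 871.671ms=12/7b +871.671ms=12/7b
3) 1743.341ms=24/7b +435.835ms=6/7b
4) 2179.177ms=30/7b +435.835ms=6/7b
5) 2615.012ms=36/7b +435.835ms=6/7b
Σ=6b of 6 (118bpm 6/8) — PASS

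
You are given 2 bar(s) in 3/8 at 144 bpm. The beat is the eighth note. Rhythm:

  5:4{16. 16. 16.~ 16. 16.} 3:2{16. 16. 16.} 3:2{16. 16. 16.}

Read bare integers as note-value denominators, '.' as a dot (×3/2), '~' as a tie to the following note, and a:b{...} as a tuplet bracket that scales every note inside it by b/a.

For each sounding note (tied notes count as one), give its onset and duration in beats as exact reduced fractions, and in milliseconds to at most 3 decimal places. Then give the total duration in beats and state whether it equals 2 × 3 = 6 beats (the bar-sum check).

1) 0.0ms=0b +250.0ms=3/5b
2) 250.0ms=3/5b +250.0ms=3/5b
3) 500.0ms=6/5b +500.0ms=6/5b
4) 1000.0ms=12/5b +250.0ms=3/5b
5) 1250.0ms=3b +208.333ms=1/2b
6) 1458.333ms=7/2b +208.333ms=1/2b
7) 1666.667ms=4b +208.333ms=1/2b
8) 1875.0ms=9/2b +208.333ms=1/2b
9) 2083.333ms=5b +208.333ms=1/2b
10) 2291.667ms=11/2b +208.333ms=1/2b
Σ=6b of 6 (144bpm 3/8) — PASS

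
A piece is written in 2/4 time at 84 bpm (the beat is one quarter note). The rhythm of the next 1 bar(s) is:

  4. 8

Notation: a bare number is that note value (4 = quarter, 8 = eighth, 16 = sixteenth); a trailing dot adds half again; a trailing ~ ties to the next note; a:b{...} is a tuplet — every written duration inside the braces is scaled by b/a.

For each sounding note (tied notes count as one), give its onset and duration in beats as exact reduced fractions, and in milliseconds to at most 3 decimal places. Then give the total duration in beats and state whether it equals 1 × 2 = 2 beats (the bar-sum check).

1) 0.0ms=0b +1071.429ms=3/2b
2) 1071.429ms=3/2b +357.143ms=1/2b
Σ=2b of 2 (84bpm 2/4) — PASS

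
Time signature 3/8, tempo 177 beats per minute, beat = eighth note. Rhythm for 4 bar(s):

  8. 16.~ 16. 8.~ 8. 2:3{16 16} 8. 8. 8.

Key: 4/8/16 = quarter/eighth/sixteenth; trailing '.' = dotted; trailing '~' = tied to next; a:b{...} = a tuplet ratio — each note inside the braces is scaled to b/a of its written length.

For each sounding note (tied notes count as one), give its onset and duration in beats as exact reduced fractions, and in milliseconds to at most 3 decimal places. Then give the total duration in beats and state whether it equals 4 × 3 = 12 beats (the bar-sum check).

1) 0.0ms=0b +508.475ms=3/2b
2) 508.475ms=3/2b +508.475ms=3/2b
3) 1016.949ms=3b +1016.949ms=3b
4) 2033.898ms=6b +254.237ms=3/4b
5) 2288.136ms=27/4b +254.237ms=3/4b
6) 2542.373ms=15/2b +508.475ms=3/2b
7) 3050.847ms=9b +508.475ms=3/2b
8) 3559.322ms=21/2b +508.475ms=3/2b
Σ=12b of 12 (177bpm 3/8) — PASS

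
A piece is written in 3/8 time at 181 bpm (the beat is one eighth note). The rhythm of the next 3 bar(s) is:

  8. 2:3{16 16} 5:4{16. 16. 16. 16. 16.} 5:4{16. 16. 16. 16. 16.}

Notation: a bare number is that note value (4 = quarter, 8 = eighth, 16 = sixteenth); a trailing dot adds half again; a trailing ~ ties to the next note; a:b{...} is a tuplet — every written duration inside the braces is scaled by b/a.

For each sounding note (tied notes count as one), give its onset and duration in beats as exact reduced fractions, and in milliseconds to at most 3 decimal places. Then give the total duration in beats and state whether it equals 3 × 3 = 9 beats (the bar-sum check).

1) 0.0ms=0b +497.238ms=3/2b
2) 497.238ms=3/2b +248.619ms=3/4b
3) 745.856ms=9/4b +248.619ms=3/4b
4) 994.475ms=3b +198.895ms=3/5b
5) 1193.37ms=18/5b +198.895ms=3/5b
6) 1392.265ms=21/5b +198.895ms=3/5b
7) 1591.16ms=24/5b +198.895ms=3/5b
8) 1790.055ms=27/5b +198.895ms=3/5b
9) 1988.95ms=6b +198.895ms=3/5b
10) 2187.845ms=33/5b +198.895ms=3/5b
11) 2386.74ms=36/5b +198.895ms=3/5b
12) 2585.635ms=39/5b +198.895ms=3/5b
13) 2784.53ms=42/5b +198.895ms=3/5b
Σ=9b of 9 (181bpm 3/8) — PASS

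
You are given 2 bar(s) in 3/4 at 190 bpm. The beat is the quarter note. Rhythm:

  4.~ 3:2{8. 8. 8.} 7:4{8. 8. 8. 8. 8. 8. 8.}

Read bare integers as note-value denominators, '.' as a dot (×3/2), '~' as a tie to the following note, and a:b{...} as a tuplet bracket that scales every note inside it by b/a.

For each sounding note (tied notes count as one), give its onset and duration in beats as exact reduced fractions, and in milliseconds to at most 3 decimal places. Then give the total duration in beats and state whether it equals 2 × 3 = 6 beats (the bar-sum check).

1) 0.0ms=0b +631.579ms=2b
2) 631.579ms=2b +157.895ms=1/2b
3) 789.474ms=5/2b +157.895ms=1/2b
4) 947.368ms=3b +135.338ms=3/7b
5) 1082.707ms=24/7b +135.338ms=3/7b
6) 1218.045ms=27/7b +135.338ms=3/7b
7) 1353.383ms=30/7b +135.338ms=3/7b
8) 1488.722ms=33/7b +135.338ms=3/7b
9) 1624.06ms=36/7b +135.338ms=3/7b
10) 1759.398ms=39/7b +135.338ms=3/7b
Σ=6b of 6 (190bpm 3/4) — PASS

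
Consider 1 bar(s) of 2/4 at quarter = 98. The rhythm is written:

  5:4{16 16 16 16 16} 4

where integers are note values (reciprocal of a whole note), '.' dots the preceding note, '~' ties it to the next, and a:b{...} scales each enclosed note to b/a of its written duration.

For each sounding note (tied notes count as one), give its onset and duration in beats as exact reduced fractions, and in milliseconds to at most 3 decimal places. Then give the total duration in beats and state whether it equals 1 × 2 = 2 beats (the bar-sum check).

1) 0.0ms=0b +122.449ms=1/5b
2) 122.449ms=1/5b +122.449ms=1/5b
3) 244.898ms=2/5b +122.449ms=1/5b
4) 367.347ms=3/5b +122.449ms=1/5b
5) 489.796ms=4/5b +122.449ms=1/5b
6) 612.245ms=1b +612.245ms=1b
Σ=2b of 2 (98bpm 2/4) — PASS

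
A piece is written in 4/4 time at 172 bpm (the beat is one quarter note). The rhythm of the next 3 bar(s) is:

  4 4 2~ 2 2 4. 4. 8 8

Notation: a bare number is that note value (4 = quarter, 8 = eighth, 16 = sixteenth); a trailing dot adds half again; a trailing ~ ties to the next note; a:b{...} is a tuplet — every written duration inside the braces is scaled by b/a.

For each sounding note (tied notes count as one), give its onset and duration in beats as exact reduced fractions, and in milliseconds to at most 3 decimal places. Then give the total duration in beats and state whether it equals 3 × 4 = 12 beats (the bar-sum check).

1) 0.0ms=0b +348.837ms=1b
2) 348.837ms=1b +348.837ms=1b
3) 697.674ms=2b +1395.349ms=4b
4) 2093.023ms=6b +697.674ms=2b
5) 2790.698ms=8b +523.256ms=3/2b
6) 3313.953ms=19/2b +523.256ms=3/2b
7) 3837.209ms=11b +174.419ms=1/2b
8) 4011.628ms=23/2b +174.419ms=1/2b
Σ=12b of 12 (172bpm 4/4) — PASS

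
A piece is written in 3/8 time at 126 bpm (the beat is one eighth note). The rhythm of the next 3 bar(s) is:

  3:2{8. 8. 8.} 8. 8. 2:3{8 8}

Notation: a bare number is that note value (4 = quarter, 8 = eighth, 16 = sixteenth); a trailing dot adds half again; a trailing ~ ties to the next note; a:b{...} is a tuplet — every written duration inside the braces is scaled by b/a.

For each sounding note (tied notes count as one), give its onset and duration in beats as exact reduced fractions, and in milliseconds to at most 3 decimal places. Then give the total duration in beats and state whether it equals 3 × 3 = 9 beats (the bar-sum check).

1) 0.0ms=0b +476.19ms=1b
2) 476.19ms=1b +476.19ms=1b
3) 952.381ms=2b +476.19ms=1b
4) 1428.571ms=3b +714.286ms=3/2b
5) 2142.857ms=9/2b +714.286ms=3/2b
6) 2857.143ms=6b +714.286ms=3/2b
7) 3571.429ms=15/2b +714.286ms=3/2b
Σ=9b of 9 (126bpm 3/8) — PASS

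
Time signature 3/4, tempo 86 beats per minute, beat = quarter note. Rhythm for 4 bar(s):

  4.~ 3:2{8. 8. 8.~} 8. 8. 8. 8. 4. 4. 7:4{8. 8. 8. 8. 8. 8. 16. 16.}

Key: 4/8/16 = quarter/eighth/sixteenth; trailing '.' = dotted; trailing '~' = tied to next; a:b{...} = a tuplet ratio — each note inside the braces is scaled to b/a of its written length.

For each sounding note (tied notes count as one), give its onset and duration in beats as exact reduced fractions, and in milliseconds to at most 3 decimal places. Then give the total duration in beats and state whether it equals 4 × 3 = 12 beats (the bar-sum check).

1) 0.0ms=0b +1395.349ms=2b
2) 1395.349ms=2b +348.837ms=1/2b
3) 1744.186ms=5/2b +872.093ms=5/4b
4) 2616.279ms=15/4b +523.256ms=3/4b
5) 3139.535ms=9/2b +523.256ms=3/4b
6) 3662.791ms=21/4b +523.256ms=3/4b
7) 4186.047ms=6b +1046.512ms=3/2b
8) 5232.558ms=15/2b +1046.512ms=3/2b
9) 6279.07ms=9b +299.003ms=3/7b
10) 6578.073ms=66/7b +299.003ms=3/7b
11) 6877.076ms=69/7b +299.003ms=3/7b
12) 7176.08ms=72/7b +299.003ms=3/7b
13) 7475.083ms=75/7b +299.003ms=3/7b
14) 7774.086ms=78/7b +299.003ms=3/7b
15) 8073.09ms=81/7b +149.502ms=3/14b
16) 8222.591ms=165/14b +149.502ms=3/14b
Σ=12b of 12 (86bpm 3/4) — PASS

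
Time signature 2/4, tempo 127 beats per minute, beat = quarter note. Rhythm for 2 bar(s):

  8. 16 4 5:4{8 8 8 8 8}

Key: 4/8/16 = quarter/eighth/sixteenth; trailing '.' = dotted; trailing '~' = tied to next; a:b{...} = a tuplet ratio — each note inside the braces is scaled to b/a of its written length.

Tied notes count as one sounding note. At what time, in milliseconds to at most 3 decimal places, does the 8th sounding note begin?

1. 0.0ms @ 0 + 354.331ms (3/4)
2. 354.331ms @ 3/4 + 118.11ms (1/4)
3. 472.441ms @ 1 + 472.441ms (1)
4. 944.882ms @ 2 + 188.976ms (2/5)
5. 1133.858ms @ 12/5 + 188.976ms (2/5)
6. 1322.835ms @ 14/5 + 188.976ms (2/5)
7. 1511.811ms @ 16/5 + 188.976ms (2/5)
8. 1700.787ms @ 18/5 + 188.976ms (2/5)

note 8 onset = 18/5b = 1700.787ms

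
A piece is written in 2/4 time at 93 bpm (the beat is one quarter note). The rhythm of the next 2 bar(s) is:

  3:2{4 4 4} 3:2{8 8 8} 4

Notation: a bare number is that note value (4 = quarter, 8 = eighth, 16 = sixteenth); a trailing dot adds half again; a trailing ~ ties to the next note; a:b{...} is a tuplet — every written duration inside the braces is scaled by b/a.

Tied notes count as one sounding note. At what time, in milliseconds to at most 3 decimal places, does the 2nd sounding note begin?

note 2 onset = 2/3b = 430.108ms

1. 0.0ms @ 0 + 430.108ms (2/3)
2. 430.108ms @ 2/3 + 430.108ms (2/3)
3. 860.215ms @ 4/3 + 430.108ms (2/3)
4. 1290.323ms @ 2 + 215.054ms (1/3)
5. 1505.376ms @ 7/3 + 215.054ms (1/3)
6. 1720.43ms @ 8/3 + 215.054ms (1/3)
7. 1935.484ms @ 3 + 645.161ms (1)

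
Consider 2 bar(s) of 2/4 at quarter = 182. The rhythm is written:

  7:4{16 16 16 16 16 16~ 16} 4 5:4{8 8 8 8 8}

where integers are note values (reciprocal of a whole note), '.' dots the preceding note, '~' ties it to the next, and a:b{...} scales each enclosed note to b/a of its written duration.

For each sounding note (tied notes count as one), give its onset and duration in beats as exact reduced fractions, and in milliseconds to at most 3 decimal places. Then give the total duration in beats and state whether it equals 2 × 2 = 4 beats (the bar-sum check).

1) 0.0ms=0b +47.096ms=1/7b
2) 47.096ms=1/7b +47.096ms=1/7b
3) 94.192ms=2/7b +47.096ms=1/7b
4) 141.287ms=3/7b +47.096ms=1/7b
5) 188.383ms=4/7b +47.096ms=1/7b
6) 235.479ms=5/7b +94.192ms=2/7b
7) 329.67ms=1b +329.67ms=1b
8) 659.341ms=2b +131.868ms=2/5b
9) 791.209ms=12/5b +131.868ms=2/5b
10) 923.077ms=14/5b +131.868ms=2/5b
11) 1054.945ms=16/5b +131.868ms=2/5b
12) 1186.813ms=18/5b +131.868ms=2/5b
Σ=4b of 4 (182bpm 2/4) — PASS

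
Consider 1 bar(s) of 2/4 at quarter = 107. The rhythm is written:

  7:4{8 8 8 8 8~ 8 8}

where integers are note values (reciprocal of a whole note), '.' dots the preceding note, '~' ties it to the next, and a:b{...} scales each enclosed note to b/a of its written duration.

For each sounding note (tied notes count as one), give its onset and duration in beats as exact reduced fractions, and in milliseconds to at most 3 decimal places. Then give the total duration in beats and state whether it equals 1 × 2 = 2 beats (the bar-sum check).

1) 0.0ms=0b +160.214ms=2/7b
2) 160.214ms=2/7b +160.214ms=2/7b
3) 320.427ms=4/7b +160.214ms=2/7b
4) 480.641ms=6/7b +160.214ms=2/7b
5) 640.854ms=8/7b +320.427ms=4/7b
6) 961.282ms=12/7b +160.214ms=2/7b
Σ=2b of 2 (107bpm 2/4) — PASS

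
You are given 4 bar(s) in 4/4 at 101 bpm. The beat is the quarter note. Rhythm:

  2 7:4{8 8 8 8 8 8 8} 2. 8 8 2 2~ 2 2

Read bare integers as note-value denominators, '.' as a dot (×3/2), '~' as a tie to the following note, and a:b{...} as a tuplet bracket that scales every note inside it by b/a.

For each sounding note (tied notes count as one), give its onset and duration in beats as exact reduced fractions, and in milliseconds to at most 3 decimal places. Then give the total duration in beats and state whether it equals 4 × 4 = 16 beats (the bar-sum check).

1) 0.0ms=0b +1188.119ms=2b
2) 1188.119ms=2b +169.731ms=2/7b
3) 1357.85ms=16/7b +169.731ms=2/7b
4) 1527.581ms=18/7b +169.731ms=2/7b
5) 1697.313ms=20/7b +169.731ms=2/7b
6) 1867.044ms=22/7b +169.731ms=2/7b
7) 2036.775ms=24/7b +169.731ms=2/7b
8) 2206.506ms=26/7b +169.731ms=2/7b
9) 2376.238ms=4b +1782.178ms=3b
10) 4158.416ms=7b +297.03ms=1/2b
11) 4455.446ms=15/2b +297.03ms=1/2b
12) 4752.475ms=8b +1188.119ms=2b
13) 5940.594ms=10b +2376.238ms=4b
14) 8316.832ms=14b +1188.119ms=2b
Σ=16b of 16 (101bpm 4/4) — PASS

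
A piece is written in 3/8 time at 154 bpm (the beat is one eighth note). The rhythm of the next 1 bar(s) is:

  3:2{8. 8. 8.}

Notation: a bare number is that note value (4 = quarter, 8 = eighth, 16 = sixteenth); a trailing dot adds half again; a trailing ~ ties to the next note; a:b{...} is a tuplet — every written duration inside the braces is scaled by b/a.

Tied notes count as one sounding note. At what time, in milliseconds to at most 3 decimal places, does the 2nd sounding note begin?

1. 0.0ms @ 0 + 389.61ms (1)
2. 389.61ms @ 1 + 389.61ms (1)
3. 779.221ms @ 2 + 389.61ms (1)

note 2 onset = 1b = 389.61ms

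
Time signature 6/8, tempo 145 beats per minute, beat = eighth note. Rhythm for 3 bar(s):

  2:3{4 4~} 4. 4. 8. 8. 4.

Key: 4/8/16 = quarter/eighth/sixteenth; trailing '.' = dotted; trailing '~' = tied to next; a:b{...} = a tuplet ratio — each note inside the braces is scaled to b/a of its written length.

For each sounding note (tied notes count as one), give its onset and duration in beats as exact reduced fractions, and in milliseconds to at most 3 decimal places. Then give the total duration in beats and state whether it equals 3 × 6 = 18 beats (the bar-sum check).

1) 0.0ms=0b +1241.379ms=3b
2) 1241.379ms=3b +2482.759ms=6b
3) 3724.138ms=9b +1241.379ms=3b
4) 4965.517ms=12b +620.69ms=3/2b
5) 5586.207ms=27/2b +620.69ms=3/2b
6) 6206.897ms=15b +1241.379ms=3b
Σ=18b of 18 (145bpm 6/8) — PASS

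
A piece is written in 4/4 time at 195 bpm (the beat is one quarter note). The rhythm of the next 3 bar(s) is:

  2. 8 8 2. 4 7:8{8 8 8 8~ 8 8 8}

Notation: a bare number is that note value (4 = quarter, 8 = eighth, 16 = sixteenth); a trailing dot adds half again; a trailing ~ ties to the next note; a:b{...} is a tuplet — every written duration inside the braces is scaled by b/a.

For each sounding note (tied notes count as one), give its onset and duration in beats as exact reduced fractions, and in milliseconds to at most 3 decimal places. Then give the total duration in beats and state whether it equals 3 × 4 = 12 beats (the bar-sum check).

1) 0.0ms=0b +923.077ms=3b
2) 923.077ms=3b +153.846ms=1/2b
3) 1076.923ms=7/2b +153.846ms=1/2b
4) 1230.769ms=4b +923.077ms=3b
5) 2153.846ms=7b +307.692ms=1b
6) 2461.538ms=8b +175.824ms=4/7b
7) 2637.363ms=60/7b +175.824ms=4/7b
8) 2813.187ms=64/7b +175.824ms=4/7b
9) 2989.011ms=68/7b +351.648ms=8/7b
10) 3340.659ms=76/7b +175.824ms=4/7b
11) 3516.484ms=80/7b +175.824ms=4/7b
Σ=12b of 12 (195bpm 4/4) — PASS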